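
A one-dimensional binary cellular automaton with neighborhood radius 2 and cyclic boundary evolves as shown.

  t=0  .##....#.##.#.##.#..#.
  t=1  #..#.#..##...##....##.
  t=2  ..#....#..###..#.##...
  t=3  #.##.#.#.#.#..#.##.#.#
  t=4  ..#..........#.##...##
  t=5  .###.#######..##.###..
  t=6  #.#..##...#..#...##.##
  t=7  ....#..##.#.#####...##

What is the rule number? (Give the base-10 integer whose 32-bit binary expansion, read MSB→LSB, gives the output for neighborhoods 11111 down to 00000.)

  #####|.  b31=0 t=5,i=7
  ####.|#  b30=1 t=5,i=10
  ###.#|.  b29=0 t=5,i=3
  ###..|.  b28=0 t=2,i=12
  ##.##|.  b27=0 t=3,i=1
  ##.#.|.  b26=0 t=0,i=11
  ##..#|.  b25=0 t=2,i=13
  ##...|#  b24=1 t=0,i=3
  #.###|#  b23=1 t=5,i=5
  #.##.|#  b22=1 t=0,i=9
  #.#.#|.  b21=0 t=0,i=12
  #.#..|.  b20=0 t=0,i=17
  #..##|#  b19=1 t=0,i=0
  #..#.|#  b18=1 t=0,i=19
  #...#|#  b17=1 t=1,i=11
  #....|.  b16=0 t=0,i=4
  .####|#  b15=1 t=5,i=6
  .###.|#  b14=1 t=2,i=11
  .##.#|.  b13=0 t=0,i=10
  .##..|.  b12=0 t=0,i=2
  .#.##|#  b11=1 t=0,i=8
  .#.#.|.  b10=0 t=1,i=4
  .#..#|.  b9=0 t=0,i=18
  .#...|#  b8=1 t=2,i=3
  ..###|.  b7=0 t=2,i=10
  ..##.|.  b6=0 t=0,i=1
  ..#.#|.  b5=0 t=0,i=7
  ..#..|#  b4=1 t=0,i=20
  ...##|#  b3=1 t=1,i=12
  ...#.|.  b2=0 t=0,i=6
  ....#|#  b1=1 t=0,i=5
  .....|#  b0=1 t=2,i=21
  bits 01000001110011101100100100011011 = 1104070939

1104070939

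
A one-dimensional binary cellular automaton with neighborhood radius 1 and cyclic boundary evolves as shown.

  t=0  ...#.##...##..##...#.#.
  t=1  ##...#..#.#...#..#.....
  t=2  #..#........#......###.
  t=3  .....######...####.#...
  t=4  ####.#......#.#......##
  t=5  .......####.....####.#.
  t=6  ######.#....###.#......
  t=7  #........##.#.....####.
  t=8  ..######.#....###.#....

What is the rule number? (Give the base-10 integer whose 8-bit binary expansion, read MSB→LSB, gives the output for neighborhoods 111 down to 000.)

  ###|.  b7=0 t=2,i=20
  ##.|.  b6=0 t=0,i=6
  #.#|.  b5=0 t=0,i=4
  #..|.  b4=0 t=0,i=7
  .##|#  b3=1 t=0,i=5
  .#.|.  b2=0 t=0,i=3
  ..#|.  b1=0 t=0,i=2
  ...|#  b0=1 t=0,i=0
  bits 00001001 = 9

9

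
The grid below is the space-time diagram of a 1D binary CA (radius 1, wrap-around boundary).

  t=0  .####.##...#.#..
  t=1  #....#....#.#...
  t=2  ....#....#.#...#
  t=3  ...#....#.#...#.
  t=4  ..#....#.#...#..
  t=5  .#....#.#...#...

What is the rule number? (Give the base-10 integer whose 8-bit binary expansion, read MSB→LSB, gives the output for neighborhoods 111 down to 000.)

34

  ###|.  b7=0 t=0,i=2
  ##.|.  b6=0 t=0,i=4
  #.#|#  b5=1 t=0,i=5
  #..|.  b4=0 t=0,i=8
  .##|.  b3=0 t=0,i=1
  .#.|.  b2=0 t=0,i=11
  ..#|#  b1=1 t=0,i=0
  ...|.  b0=0 t=0,i=9
  bits 00100010 = 34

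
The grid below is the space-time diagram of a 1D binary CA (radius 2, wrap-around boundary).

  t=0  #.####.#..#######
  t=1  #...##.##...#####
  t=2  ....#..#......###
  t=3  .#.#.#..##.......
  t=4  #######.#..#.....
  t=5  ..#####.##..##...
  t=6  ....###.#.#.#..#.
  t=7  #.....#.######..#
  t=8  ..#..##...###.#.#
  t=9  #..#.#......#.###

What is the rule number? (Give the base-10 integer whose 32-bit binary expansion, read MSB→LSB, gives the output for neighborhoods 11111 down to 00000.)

  [31] ##### => #  t=0,i=12
  [30] ####. => #  t=0,i=4
  [29] ###.# => #  t=0,i=0
  [28] ###.. => .  t=1,i=0
  [27] ##.## => .  t=0,i=1
  [26] ##.#. => .  t=0,i=6
  [25] ##..# => #  t=5,i=10
  [24] ##... => .  t=1,i=1
  [23] #.### => .  t=0,i=2
  [22] #.##. => #  t=1,i=7
  [21] #.#.# => #  t=3,i=3
  [20] #.#.. => #  t=0,i=7
  [19] #..## => .  t=0,i=9
  [18] #..#. => .  t=2,i=6
  [17] #...# => .  t=1,i=2
  [16] #.... => #  t=2,i=1
  [15] .#### => .  t=0,i=3
  [14] .###. => .  t=2,i=15
  [13] .##.# => .  t=1,i=5
  [12] .##.. => .  t=1,i=8
  [11] .#.## => .  t=7,i=7
  [10] .#.#. => #  t=3,i=2
  [9] .#..# => #  t=0,i=8
  [8] .#... => #  t=2,i=8
  [7] ..### => .  t=0,i=10
  [6] ..##. => #  t=1,i=4
  [5] ..#.# => #  t=3,i=1
  [4] ..#.. => .  t=2,i=4
  [3] ...## => .  t=1,i=3
  [2] ...#. => #  t=2,i=3
  [1] ....# => .  t=2,i=2
  [0] ..... => .  t=2,i=10
  bits 11100010011100010000011101100100 = 3799058276

3799058276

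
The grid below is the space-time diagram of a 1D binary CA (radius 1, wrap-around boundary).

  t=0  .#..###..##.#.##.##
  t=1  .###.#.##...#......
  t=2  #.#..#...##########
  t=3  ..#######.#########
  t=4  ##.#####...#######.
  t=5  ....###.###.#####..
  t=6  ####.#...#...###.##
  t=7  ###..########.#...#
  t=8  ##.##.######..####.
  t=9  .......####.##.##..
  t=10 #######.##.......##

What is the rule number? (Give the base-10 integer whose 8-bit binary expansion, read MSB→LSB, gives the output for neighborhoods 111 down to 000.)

  ### -> #   bit 7 = 1  t=0,i=5
  ##. -> .   bit 6 = 0  t=0,i=6
  #.# -> .   bit 5 = 0  t=0,i=0
  #.. -> #   bit 4 = 1  t=0,i=2
  .## -> .   bit 3 = 0  t=0,i=4
  .#. -> #   bit 2 = 1  t=0,i=1
  ..# -> #   bit 1 = 1  t=0,i=3
  ... -> #   bit 0 = 1  t=1,i=10
  bits 10010111 = 151

151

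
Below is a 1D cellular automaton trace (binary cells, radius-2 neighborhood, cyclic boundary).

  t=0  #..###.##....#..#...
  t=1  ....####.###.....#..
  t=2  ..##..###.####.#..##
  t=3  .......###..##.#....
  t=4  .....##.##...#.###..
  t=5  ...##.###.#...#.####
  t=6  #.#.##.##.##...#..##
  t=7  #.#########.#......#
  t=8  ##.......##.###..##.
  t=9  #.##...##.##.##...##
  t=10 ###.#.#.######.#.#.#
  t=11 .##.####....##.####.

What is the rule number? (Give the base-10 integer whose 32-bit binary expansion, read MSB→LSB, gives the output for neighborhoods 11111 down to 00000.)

2037476618

  [31] ##### => .  t=7,i=4
  [30] ####. => #  t=1,i=6
  [29] ###.# => #  t=0,i=5
  [28] ###.. => #  t=1,i=11
  [27] ##.## => #  t=0,i=6
  [26] ##.#. => .  t=2,i=14
  [25] ##..# => .  t=2,i=0
  [24] ##... => #  t=0,i=9
  [23] #.### => .  t=1,i=9
  [22] #.##. => #  t=0,i=7
  [21] #.#.# => #  t=6,i=2
  [20] #.#.. => #  t=2,i=15
  [19] #..## => .  t=0,i=2
  [18] #..#. => .  t=0,i=15
  [17] #...# => .  t=0,i=18
  [16] #.... => #  t=0,i=10
  [15] .#### => .  t=1,i=5
  [14] .###. => #  t=0,i=4
  [13] .##.# => #  t=3,i=13
  [12] .##.. => .  t=0,i=8
  [11] .#.## => #  t=4,i=14
  [10] .#.#. => #  t=10,i=5
  [9] .#..# => .  t=0,i=1
  [8] .#... => #  t=0,i=17
  [7] ..### => .  t=0,i=3
  [6] ..##. => .  t=2,i=2
  [5] ..#.# => .  t=4,i=13
  [4] ..#.. => .  t=0,i=0
  [3] ...## => #  t=1,i=3
  [2] ...#. => .  t=0,i=12
  [1] ....# => #  t=0,i=11
  [0] ..... => .  t=1,i=0
  bits 01111001011100010110110100001010 = 2037476618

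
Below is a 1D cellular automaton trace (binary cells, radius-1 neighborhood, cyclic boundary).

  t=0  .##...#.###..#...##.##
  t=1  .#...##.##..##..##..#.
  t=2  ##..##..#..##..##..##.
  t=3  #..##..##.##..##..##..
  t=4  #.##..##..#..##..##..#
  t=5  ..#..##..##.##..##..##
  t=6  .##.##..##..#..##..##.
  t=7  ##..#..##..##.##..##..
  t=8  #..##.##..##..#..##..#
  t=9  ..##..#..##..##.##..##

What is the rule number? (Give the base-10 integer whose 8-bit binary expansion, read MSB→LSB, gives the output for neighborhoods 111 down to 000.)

142

  ### -> #   bit 7 = 1  t=0,i=9
  ##. -> .   bit 6 = 0  t=0,i=2
  #.# -> .   bit 5 = 0  t=0,i=0
  #.. -> .   bit 4 = 0  t=0,i=3
  .## -> #   bit 3 = 1  t=0,i=1
  .#. -> #   bit 2 = 1  t=0,i=6
  ..# -> #   bit 1 = 1  t=0,i=5
  ... -> .   bit 0 = 0  t=0,i=4
  bits 10001110 = 142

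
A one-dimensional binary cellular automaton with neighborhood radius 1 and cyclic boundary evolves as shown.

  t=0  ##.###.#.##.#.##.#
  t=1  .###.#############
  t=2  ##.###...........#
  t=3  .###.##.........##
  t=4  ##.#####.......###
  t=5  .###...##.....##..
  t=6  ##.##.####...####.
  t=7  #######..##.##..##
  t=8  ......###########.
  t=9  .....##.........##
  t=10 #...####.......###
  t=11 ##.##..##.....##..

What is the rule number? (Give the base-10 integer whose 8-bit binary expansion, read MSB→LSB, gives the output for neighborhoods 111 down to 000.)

  nb ###: next=.  (t=0,i=0, bit7=0)
  nb ##.: next=#  (t=0,i=1, bit6=1)
  nb #.#: next=#  (t=0,i=2, bit5=1)
  nb #..: next=#  (t=2,i=6, bit4=1)
  nb .##: next=#  (t=0,i=3, bit3=1)
  nb .#.: next=#  (t=0,i=7, bit2=1)
  nb ..#: next=#  (t=2,i=16, bit1=1)
  nb ...: next=.  (t=2,i=7, bit0=0)
  bits 01111110 = 126

126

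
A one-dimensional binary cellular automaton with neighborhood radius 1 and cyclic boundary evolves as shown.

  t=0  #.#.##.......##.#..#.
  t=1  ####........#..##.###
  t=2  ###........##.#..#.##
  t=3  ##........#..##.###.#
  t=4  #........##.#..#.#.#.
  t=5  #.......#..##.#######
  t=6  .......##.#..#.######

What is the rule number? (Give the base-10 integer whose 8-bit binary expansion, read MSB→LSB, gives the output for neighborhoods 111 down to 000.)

166

  nb ###: next=#  (t=1,i=0, bit7=1)
  nb ##.: next=.  (t=0,i=5, bit6=0)
  nb #.#: next=#  (t=0,i=1, bit5=1)
  nb #..: next=.  (t=0,i=6, bit4=0)
  nb .##: next=.  (t=0,i=4, bit3=0)
  nb .#.: next=#  (t=0,i=0, bit2=1)
  nb ..#: next=#  (t=0,i=12, bit1=1)
  nb ...: next=.  (t=0,i=7, bit0=0)
  bits 10100110 = 166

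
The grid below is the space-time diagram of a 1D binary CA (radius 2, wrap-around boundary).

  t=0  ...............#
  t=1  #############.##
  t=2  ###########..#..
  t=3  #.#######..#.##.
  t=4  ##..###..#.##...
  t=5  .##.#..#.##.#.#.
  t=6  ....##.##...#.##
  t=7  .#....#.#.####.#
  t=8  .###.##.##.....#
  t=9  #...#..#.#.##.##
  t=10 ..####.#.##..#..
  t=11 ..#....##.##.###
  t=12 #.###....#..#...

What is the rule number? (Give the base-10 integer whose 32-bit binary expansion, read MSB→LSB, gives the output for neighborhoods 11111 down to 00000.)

  [31] ##### => #  t=1,i=0
  [30] ####. => .  t=1,i=11
  [29] ###.# => .  t=1,i=12
  [28] ###.. => .  t=2,i=10
  [27] ##.## => #  t=1,i=13
  [26] ##.#. => .  t=3,i=15
  [25] ##..# => #  t=2,i=11
  [24] ##... => .  t=4,i=13
  [23] #.### => .  t=1,i=14
  [22] #.##. => .  t=3,i=13
  [21] #.#.# => #  t=3,i=0
  [20] #.#.. => #  t=5,i=4
  [19] #..## => .  t=2,i=15
  [18] #..#. => .  t=2,i=12
  [17] #...# => #  t=4,i=14
  [16] #.... => #  t=0,i=1
  [15] .#### => .  t=1,i=15
  [14] .###. => .  t=4,i=5
  [13] .##.# => .  t=3,i=14
  [12] .##.. => #  t=4,i=1
  [11] .#.## => #  t=3,i=1
  [10] .#.#. => .  t=5,i=13
  [9] .#..# => #  t=2,i=14
  [8] .#... => #  t=0,i=0
  [7] ..### => #  t=2,i=0
  [6] ..##. => .  t=4,i=0
  [5] ..#.# => #  t=3,i=11
  [4] ..#.. => #  t=0,i=15
  [3] ...## => .  t=4,i=15
  [2] ...#. => #  t=0,i=14
  [1] ....# => .  t=0,i=13
  [0] ..... => #  t=0,i=2
  bits 10001010001100110001101110110101 = 2318605237

2318605237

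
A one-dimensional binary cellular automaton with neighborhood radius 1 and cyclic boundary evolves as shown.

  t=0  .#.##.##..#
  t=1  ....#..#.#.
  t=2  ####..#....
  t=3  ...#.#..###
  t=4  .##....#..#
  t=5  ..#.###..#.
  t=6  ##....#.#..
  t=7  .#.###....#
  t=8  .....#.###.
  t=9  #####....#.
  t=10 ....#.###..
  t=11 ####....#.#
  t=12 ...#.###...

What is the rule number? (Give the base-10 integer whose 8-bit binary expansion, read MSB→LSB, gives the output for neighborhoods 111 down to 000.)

  ### -> .   bit 7 = 0  t=2,i=1
  ##. -> #   bit 6 = 1  t=0,i=4
  #.# -> .   bit 5 = 0  t=0,i=0
  #.. -> .   bit 4 = 0  t=0,i=8
  .## -> .   bit 3 = 0  t=0,i=3
  .#. -> .   bit 2 = 0  t=0,i=1
  ..# -> #   bit 1 = 1  t=0,i=9
  ... -> #   bit 0 = 1  t=1,i=0
  bits 01000011 = 67

67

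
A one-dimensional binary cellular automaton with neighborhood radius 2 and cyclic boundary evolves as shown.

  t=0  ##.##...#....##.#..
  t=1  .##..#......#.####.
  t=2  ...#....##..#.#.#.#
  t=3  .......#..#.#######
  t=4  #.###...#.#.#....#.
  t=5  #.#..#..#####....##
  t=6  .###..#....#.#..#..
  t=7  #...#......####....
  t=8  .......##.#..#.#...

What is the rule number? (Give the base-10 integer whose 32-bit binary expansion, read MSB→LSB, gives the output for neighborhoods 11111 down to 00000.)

  [31] ##### => .  t=3,i=14
  [30] ####. => #  t=1,i=16
  [29] ###.# => .  t=5,i=0
  [28] ###.. => .  t=1,i=17
  [27] ##.## => #  t=0,i=2
  [26] ##.#. => #  t=0,i=15
  [25] ##..# => #  t=1,i=3
  [24] ##... => #  t=0,i=5
  [23] #.### => #  t=1,i=14
  [22] #.##. => .  t=0,i=3
  [21] #.#.# => #  t=2,i=14
  [20] #.#.. => #  t=0,i=16
  [19] #..## => .  t=0,i=18
  [18] #..#. => .  t=1,i=4
  [17] #...# => .  t=0,i=6
  [16] #.... => .  t=0,i=10
  [15] .#### => .  t=1,i=15
  [14] .###. => .  t=4,i=3
  [13] .##.# => #  t=0,i=1
  [12] .##.. => .  t=0,i=4
  [11] .#.## => .  t=1,i=13
  [10] .#.#. => #  t=2,i=13
  [9] .#..# => #  t=0,i=17
  [8] .#... => .  t=0,i=9
  [7] ..### => .  t=5,i=8
  [6] ..##. => .  t=0,i=0
  [5] ..#.# => #  t=1,i=12
  [4] ..#.. => .  t=0,i=8
  [3] ...## => #  t=0,i=12
  [2] ...#. => .  t=0,i=7
  [1] ....# => .  t=0,i=11
  [0] ..... => #  t=1,i=8
  bits 01001111101100000010011000101001 = 1336944169

1336944169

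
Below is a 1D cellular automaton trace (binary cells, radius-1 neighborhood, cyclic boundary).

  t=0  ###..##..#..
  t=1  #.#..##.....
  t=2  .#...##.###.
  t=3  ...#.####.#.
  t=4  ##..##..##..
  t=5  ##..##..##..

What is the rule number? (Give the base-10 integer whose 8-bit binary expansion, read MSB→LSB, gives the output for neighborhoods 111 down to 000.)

105

  ### -> .   bit 7 = 0  t=0,i=1
  ##. -> #   bit 6 = 1  t=0,i=2
  #.# -> #   bit 5 = 1  t=1,i=1
  #.. -> .   bit 4 = 0  t=0,i=3
  .## -> #   bit 3 = 1  t=0,i=0
  .#. -> .   bit 2 = 0  t=0,i=9
  ..# -> .   bit 1 = 0  t=0,i=4
  ... -> #   bit 0 = 1  t=1,i=8
  bits 01101001 = 105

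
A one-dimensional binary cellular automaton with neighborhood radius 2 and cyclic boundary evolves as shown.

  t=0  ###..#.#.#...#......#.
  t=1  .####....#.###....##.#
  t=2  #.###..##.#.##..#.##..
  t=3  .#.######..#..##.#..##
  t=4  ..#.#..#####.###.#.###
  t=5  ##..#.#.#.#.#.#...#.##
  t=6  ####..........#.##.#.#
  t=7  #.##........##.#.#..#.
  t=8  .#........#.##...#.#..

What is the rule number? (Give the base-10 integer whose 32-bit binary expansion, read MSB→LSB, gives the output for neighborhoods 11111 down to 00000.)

1511974998

  ##### -> .   bit 31 = 0  t=3,i=5
  ####. -> #   bit 30 = 1  t=1,i=3
  ###.# -> .   bit 29 = 0  t=4,i=11
  ###.. -> #   bit 28 = 1  t=0,i=2
  ##.## -> #   bit 27 = 1  t=4,i=12
  ##.#. -> .   bit 26 = 0  t=1,i=20
  ##..# -> #   bit 25 = 1  t=0,i=3
  ##... -> .   bit 24 = 0  t=1,i=5
  #.### -> .   bit 23 = 0  t=0,i=0
  #.##. -> .   bit 22 = 0  t=2,i=12
  #.#.# -> .   bit 21 = 0  t=0,i=7
  #.#.. -> #   bit 20 = 1  t=0,i=9
  #..## -> #   bit 19 = 1  t=2,i=6
  #..#. -> #   bit 18 = 1  t=0,i=4
  #...# -> #   bit 17 = 1  t=0,i=11
  #.... -> .   bit 16 = 0  t=0,i=15
  .#### -> #   bit 15 = 1  t=1,i=2
  .###. -> #   bit 14 = 1  t=0,i=1
  .##.# -> #   bit 13 = 1  t=1,i=19
  .##.. -> .   bit 12 = 0  t=2,i=13
  .#.## -> #   bit 11 = 1  t=0,i=21
  .#.#. -> .   bit 10 = 0  t=0,i=6
  .#..# -> .   bit 9 = 0  t=3,i=12
  .#... -> .   bit 8 = 0  t=0,i=10
  ..### -> .   bit 7 = 0  t=4,i=7
  ..##. -> #   bit 6 = 1  t=1,i=18
  ..#.# -> .   bit 5 = 0  t=0,i=5
  ..#.. -> #   bit 4 = 1  t=0,i=13
  ...## -> .   bit 3 = 0  t=1,i=17
  ...#. -> #   bit 2 = 1  t=0,i=12
  ....# -> #   bit 1 = 1  t=0,i=18
  ..... -> .   bit 0 = 0  t=0,i=16
  bits 01011010000111101110100001010110 = 1511974998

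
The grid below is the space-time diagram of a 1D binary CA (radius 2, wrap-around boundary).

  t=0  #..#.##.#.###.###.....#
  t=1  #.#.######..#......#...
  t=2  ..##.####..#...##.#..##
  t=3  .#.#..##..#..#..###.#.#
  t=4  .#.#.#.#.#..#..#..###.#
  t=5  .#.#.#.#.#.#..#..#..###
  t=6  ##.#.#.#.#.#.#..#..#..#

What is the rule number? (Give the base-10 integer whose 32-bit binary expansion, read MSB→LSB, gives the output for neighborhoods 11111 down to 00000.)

3833509893

  nb #####: next=#  (t=1,i=6, bit31=1)
  nb ####.: next=#  (t=1,i=8, bit30=1)
  nb ###.#: next=#  (t=0,i=12, bit29=1)
  nb ###..: next=.  (t=0,i=16, bit28=0)
  nb ##.##: next=.  (t=0,i=13, bit27=0)
  nb ##.#.: next=#  (t=0,i=7, bit26=1)
  nb ##..#: next=.  (t=0,i=1, bit25=0)
  nb ##...: next=.  (t=0,i=17, bit24=0)
  nb #.###: next=.  (t=0,i=10, bit23=0)
  nb #.##.: next=#  (t=0,i=5, bit22=1)
  nb #.#.#: next=#  (t=0,i=8, bit21=1)
  nb #.#..: next=#  (t=2,i=18, bit20=1)
  nb #..##: next=#  (t=2,i=1, bit19=1)
  nb #..#.: next=#  (t=0,i=2, bit18=1)
  nb #...#: next=#  (t=1,i=21, bit17=1)
  nb #....: next=.  (t=0,i=18, bit16=0)
  nb .####: next=#  (t=1,i=5, bit15=1)
  nb .###.: next=.  (t=0,i=11, bit14=0)
  nb .##.#: next=#  (t=0,i=6, bit13=1)
  nb .##..: next=#  (t=0,i=0, bit12=1)
  nb .#.##: next=#  (t=0,i=4, bit11=1)
  nb .#.#.: next=.  (t=1,i=1, bit10=0)
  nb .#..#: next=.  (t=2,i=19, bit9=0)
  nb .#...: next=.  (t=1,i=13, bit8=0)
  nb ..###: next=.  (t=3,i=16, bit7=0)
  nb ..##.: next=.  (t=0,i=22, bit6=0)
  nb ..#.#: next=.  (t=0,i=3, bit5=0)
  nb ..#..: next=.  (t=1,i=12, bit4=0)
  nb ...##: next=.  (t=0,i=21, bit3=0)
  nb ...#.: next=#  (t=1,i=18, bit2=1)
  nb ....#: next=.  (t=0,i=20, bit1=0)
  nb .....: next=#  (t=0,i=19, bit0=1)
  bits 11100100011111101011100000000101 = 3833509893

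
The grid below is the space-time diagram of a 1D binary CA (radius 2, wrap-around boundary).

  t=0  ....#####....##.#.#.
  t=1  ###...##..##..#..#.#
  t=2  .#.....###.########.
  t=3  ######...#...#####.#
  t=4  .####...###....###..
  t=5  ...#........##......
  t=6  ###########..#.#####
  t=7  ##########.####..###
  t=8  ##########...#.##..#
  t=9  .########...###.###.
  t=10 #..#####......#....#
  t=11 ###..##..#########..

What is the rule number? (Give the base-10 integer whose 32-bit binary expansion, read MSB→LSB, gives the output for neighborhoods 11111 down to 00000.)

3792518967

  ##### -> #   bit 31 = 1  t=0,i=6
  ####. -> #   bit 30 = 1  t=0,i=7
  ###.# -> #   bit 29 = 1  t=2,i=9
  ###.. -> .   bit 28 = 0  t=0,i=8
  ##.## -> .   bit 27 = 0  t=2,i=10
  ##.#. -> .   bit 26 = 0  t=0,i=15
  ##..# -> #   bit 25 = 1  t=1,i=8
  ##... -> .   bit 24 = 0  t=0,i=9
  #.### -> .   bit 23 = 0  t=1,i=19
  #.##. -> .   bit 22 = 0  t=8,i=15
  #.#.# -> .   bit 21 = 0  t=0,i=16
  #.#.. -> .   bit 20 = 0  t=0,i=18
  #..## -> #   bit 19 = 1  t=1,i=9
  #..#. -> #   bit 18 = 1  t=1,i=13
  #...# -> .   bit 17 = 0  t=1,i=4
  #.... -> #   bit 16 = 1  t=0,i=0
  .#### -> .   bit 15 = 0  t=0,i=5
  .###. -> .   bit 14 = 0  t=2,i=8
  .##.# -> #   bit 13 = 1  t=0,i=14
  .##.. -> #   bit 12 = 1  t=1,i=7
  .#.## -> #   bit 11 = 1  t=1,i=18
  .#.#. -> #   bit 10 = 1  t=0,i=17
  .#..# -> #   bit 9 = 1  t=1,i=15
  .#... -> #   bit 8 = 1  t=0,i=19
  ..### -> .   bit 7 = 0  t=0,i=4
  ..##. -> .   bit 6 = 0  t=0,i=13
  ..#.# -> #   bit 5 = 1  t=1,i=17
  ..#.. -> #   bit 4 = 1  t=1,i=14
  ...## -> .   bit 3 = 0  t=0,i=3
  ...#. -> #   bit 2 = 1  t=3,i=8
  ....# -> #   bit 1 = 1  t=0,i=2
  ..... -> #   bit 0 = 1  t=0,i=1
  bits 11100010000011010011111100110111 = 3792518967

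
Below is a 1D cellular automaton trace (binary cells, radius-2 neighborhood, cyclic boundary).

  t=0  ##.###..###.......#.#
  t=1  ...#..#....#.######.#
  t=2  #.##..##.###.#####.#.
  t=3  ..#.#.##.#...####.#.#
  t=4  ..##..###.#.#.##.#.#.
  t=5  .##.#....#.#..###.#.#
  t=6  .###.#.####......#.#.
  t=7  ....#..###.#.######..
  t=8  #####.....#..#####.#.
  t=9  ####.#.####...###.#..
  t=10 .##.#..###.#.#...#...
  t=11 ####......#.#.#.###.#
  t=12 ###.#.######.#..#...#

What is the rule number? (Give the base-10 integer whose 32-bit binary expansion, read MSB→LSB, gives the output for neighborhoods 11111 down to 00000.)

3351291263

  ##### -> #   bit 31 = 1  t=1,i=15
  ####. -> #   bit 30 = 1  t=1,i=17
  ###.# -> .   bit 29 = 0  t=0,i=1
  ###.. -> .   bit 28 = 0  t=0,i=5
  ##.## -> .   bit 27 = 0  t=0,i=2
  ##.#. -> #   bit 26 = 1  t=1,i=19
  ##..# -> #   bit 25 = 1  t=0,i=6
  ##... -> #   bit 24 = 1  t=0,i=11
  #.### -> #   bit 23 = 1  t=0,i=3
  #.##. -> #   bit 22 = 1  t=2,i=2
  #.#.# -> .   bit 21 = 0  t=2,i=0
  #.#.. -> .   bit 20 = 0  t=1,i=20
  #..## -> .   bit 19 = 0  t=0,i=7
  #..#. -> .   bit 18 = 0  t=1,i=5
  #...# -> .   bit 17 = 0  t=1,i=1
  #.... -> .   bit 16 = 0  t=0,i=12
  .#### -> #   bit 15 = 1  t=1,i=14
  .###. -> .   bit 14 = 0  t=0,i=0
  .##.# -> #   bit 13 = 1  t=2,i=7
  .##.. -> .   bit 12 = 0  t=2,i=3
  .#.## -> .   bit 11 = 0  t=0,i=19
  .#.#. -> #   bit 10 = 1  t=2,i=20
  .#..# -> .   bit 9 = 0  t=1,i=4
  .#... -> #   bit 8 = 1  t=1,i=0
  ..### -> .   bit 7 = 0  t=0,i=8
  ..##. -> #   bit 6 = 1  t=2,i=6
  ..#.# -> #   bit 5 = 1  t=0,i=18
  ..#.. -> #   bit 4 = 1  t=1,i=3
  ...## -> #   bit 3 = 1  t=3,i=12
  ...#. -> #   bit 2 = 1  t=0,i=17
  ....# -> #   bit 1 = 1  t=0,i=16
  ..... -> #   bit 0 = 1  t=0,i=13
  bits 11000111110000001010010101111111 = 3351291263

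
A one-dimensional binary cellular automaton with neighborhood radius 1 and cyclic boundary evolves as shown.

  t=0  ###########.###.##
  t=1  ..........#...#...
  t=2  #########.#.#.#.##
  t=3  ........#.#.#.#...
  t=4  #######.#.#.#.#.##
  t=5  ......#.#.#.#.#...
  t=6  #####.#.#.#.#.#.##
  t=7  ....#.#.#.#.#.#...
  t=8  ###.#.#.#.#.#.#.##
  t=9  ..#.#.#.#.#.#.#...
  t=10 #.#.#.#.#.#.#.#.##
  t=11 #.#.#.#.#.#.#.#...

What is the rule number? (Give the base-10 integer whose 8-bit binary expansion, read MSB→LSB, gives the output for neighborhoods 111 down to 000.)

  nb ###: next=.  (t=0,i=0, bit7=0)
  nb ##.: next=#  (t=0,i=10, bit6=1)
  nb #.#: next=.  (t=0,i=11, bit5=0)
  nb #..: next=.  (t=1,i=11, bit4=0)
  nb .##: next=.  (t=0,i=12, bit3=0)
  nb .#.: next=#  (t=1,i=10, bit2=1)
  nb ..#: next=.  (t=1,i=9, bit1=0)
  nb ...: next=#  (t=1,i=0, bit0=1)
  bits 01000101 = 69

69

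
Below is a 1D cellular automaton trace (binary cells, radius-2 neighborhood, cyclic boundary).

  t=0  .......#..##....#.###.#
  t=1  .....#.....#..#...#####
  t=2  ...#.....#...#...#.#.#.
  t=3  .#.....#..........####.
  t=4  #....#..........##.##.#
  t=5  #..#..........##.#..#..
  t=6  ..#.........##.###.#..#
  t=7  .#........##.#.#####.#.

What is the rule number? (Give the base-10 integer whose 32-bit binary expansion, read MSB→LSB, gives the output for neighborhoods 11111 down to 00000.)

  nb #####: next=.  (t=1,i=20, bit31=0)
  nb ####.: next=#  (t=1,i=21, bit30=1)
  nb ###.#: next=#  (t=0,i=20, bit29=1)
  nb ###..: next=.  (t=1,i=22, bit28=0)
  nb ##.##: next=.  (t=4,i=18, bit27=0)
  nb ##.#.: next=#  (t=0,i=21, bit26=1)
  nb ##..#: next=#  (t=3,i=22, bit25=1)
  nb ##...: next=.  (t=0,i=12, bit24=0)
  nb #.###: next=#  (t=0,i=18, bit23=1)
  nb #.##.: next=.  (t=4,i=19, bit22=0)
  nb #.#.#: next=#  (t=2,i=19, bit21=1)
  nb #.#..: next=#  (t=0,i=22, bit20=1)
  nb #..##: next=.  (t=0,i=9, bit19=0)
  nb #..#.: next=#  (t=1,i=13, bit18=1)
  nb #...#: next=.  (t=1,i=16, bit17=0)
  nb #....: next=.  (t=0,i=1, bit16=0)
  nb .####: next=#  (t=1,i=19, bit15=1)
  nb .###.: next=#  (t=0,i=19, bit14=1)
  nb .##.#: next=#  (t=4,i=17, bit13=1)
  nb .##..: next=#  (t=0,i=11, bit12=1)
  nb .#.##: next=.  (t=0,i=17, bit11=0)
  nb .#.#.: next=#  (t=2,i=18, bit10=1)
  nb .#..#: next=.  (t=0,i=8, bit9=0)
  nb .#...: next=.  (t=0,i=0, bit8=0)
  nb ..###: next=.  (t=1,i=18, bit7=0)
  nb ..##.: next=.  (t=0,i=10, bit6=0)
  nb ..#.#: next=.  (t=0,i=16, bit5=0)
  nb ..#..: next=.  (t=0,i=7, bit4=0)
  nb ...##: next=#  (t=1,i=17, bit3=1)
  nb ...#.: next=.  (t=0,i=6, bit2=0)
  nb ....#: next=#  (t=0,i=5, bit1=1)
  nb .....: next=.  (t=0,i=2, bit0=0)
  bits 01100110101101001111010000001010 = 1723134986

1723134986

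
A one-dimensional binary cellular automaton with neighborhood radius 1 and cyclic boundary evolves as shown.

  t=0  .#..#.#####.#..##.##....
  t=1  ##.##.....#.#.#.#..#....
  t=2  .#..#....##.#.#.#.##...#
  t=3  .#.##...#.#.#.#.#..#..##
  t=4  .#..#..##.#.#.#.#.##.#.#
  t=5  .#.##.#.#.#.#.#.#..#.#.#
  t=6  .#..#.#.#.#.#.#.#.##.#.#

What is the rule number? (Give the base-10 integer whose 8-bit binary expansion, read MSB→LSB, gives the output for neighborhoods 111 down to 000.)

  [7] ### => .  t=0,i=7
  [6] ##. => #  t=0,i=10
  [5] #.# => .  t=0,i=5
  [4] #.. => .  t=0,i=2
  [3] .## => .  t=0,i=6
  [2] .#. => #  t=0,i=1
  [1] ..# => #  t=0,i=0
  [0] ... => .  t=0,i=21
  bits 01000110 = 70

70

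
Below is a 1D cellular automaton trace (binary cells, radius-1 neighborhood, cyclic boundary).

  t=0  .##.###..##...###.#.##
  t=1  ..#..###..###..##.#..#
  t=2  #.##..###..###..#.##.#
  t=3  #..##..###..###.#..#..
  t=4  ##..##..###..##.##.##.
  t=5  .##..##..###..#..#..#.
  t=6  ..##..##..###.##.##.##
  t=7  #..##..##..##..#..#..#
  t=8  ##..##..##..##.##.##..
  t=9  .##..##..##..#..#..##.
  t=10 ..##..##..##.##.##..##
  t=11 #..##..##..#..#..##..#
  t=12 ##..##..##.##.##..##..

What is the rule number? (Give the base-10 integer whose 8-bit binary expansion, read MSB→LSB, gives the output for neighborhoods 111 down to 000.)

  [7] ### => #  t=0,i=5
  [6] ##. => #  t=0,i=2
  [5] #.# => .  t=0,i=0
  [4] #.. => #  t=0,i=7
  [3] .## => .  t=0,i=1
  [2] .#. => #  t=0,i=18
  [1] ..# => .  t=0,i=8
  [0] ... => #  t=0,i=12
  bits 11010101 = 213

213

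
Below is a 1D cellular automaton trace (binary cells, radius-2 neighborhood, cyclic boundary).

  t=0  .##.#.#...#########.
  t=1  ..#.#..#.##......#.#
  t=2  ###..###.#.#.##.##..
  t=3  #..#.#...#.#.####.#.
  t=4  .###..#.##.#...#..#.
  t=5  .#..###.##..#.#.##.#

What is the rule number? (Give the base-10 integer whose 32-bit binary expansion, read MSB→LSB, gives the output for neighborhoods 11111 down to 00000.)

1264853933

  ##### -> .   bit 31 = 0  t=0,i=12
  ####. -> #   bit 30 = 1  t=0,i=17
  ###.# -> .   bit 29 = 0  t=2,i=7
  ###.. -> .   bit 28 = 0  t=0,i=18
  ##.## -> #   bit 27 = 1  t=2,i=15
  ##.#. -> .   bit 26 = 0  t=0,i=3
  ##..# -> #   bit 25 = 1  t=0,i=19
  ##... -> #   bit 24 = 1  t=1,i=11
  #.### -> .   bit 23 = 0  t=3,i=13
  #.##. -> #   bit 22 = 1  t=1,i=9
  #.#.# -> #   bit 21 = 1  t=0,i=4
  #.#.. -> .   bit 20 = 0  t=0,i=6
  #..## -> .   bit 19 = 0  t=0,i=0
  #..#. -> #   bit 18 = 1  t=1,i=1
  #...# -> .   bit 17 = 0  t=0,i=8
  #.... -> .   bit 16 = 0  t=1,i=12
  .#### -> .   bit 15 = 0  t=0,i=11
  .###. -> .   bit 14 = 0  t=2,i=1
  .##.# -> #   bit 13 = 1  t=0,i=2
  .##.. -> .   bit 12 = 0  t=1,i=10
  .#.## -> .   bit 11 = 0  t=1,i=8
  .#.#. -> .   bit 10 = 0  t=0,i=5
  .#..# -> #   bit 9 = 1  t=1,i=0
  .#... -> #   bit 8 = 1  t=0,i=7
  ..### -> #   bit 7 = 1  t=0,i=10
  ..##. -> .   bit 6 = 0  t=0,i=1
  ..#.# -> #   bit 5 = 1  t=1,i=2
  ..#.. -> .   bit 4 = 0  t=4,i=15
  ...## -> #   bit 3 = 1  t=0,i=9
  ...#. -> #   bit 2 = 1  t=1,i=16
  ....# -> .   bit 1 = 0  t=1,i=15
  ..... -> #   bit 0 = 1  t=1,i=13
  bits 01001011011001000010001110101101 = 1264853933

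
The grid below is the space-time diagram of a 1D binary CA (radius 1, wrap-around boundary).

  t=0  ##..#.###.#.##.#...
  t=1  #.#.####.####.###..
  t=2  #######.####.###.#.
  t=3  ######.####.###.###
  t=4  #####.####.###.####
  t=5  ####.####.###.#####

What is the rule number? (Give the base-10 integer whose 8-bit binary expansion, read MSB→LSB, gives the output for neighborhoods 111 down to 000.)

188

  nb ###: next=#  (t=0,i=7, bit7=1)
  nb ##.: next=.  (t=0,i=1, bit6=0)
  nb #.#: next=#  (t=0,i=5, bit5=1)
  nb #..: next=#  (t=0,i=2, bit4=1)
  nb .##: next=#  (t=0,i=0, bit3=1)
  nb .#.: next=#  (t=0,i=4, bit2=1)
  nb ..#: next=.  (t=0,i=3, bit1=0)
  nb ...: next=.  (t=0,i=17, bit0=0)
  bits 10111100 = 188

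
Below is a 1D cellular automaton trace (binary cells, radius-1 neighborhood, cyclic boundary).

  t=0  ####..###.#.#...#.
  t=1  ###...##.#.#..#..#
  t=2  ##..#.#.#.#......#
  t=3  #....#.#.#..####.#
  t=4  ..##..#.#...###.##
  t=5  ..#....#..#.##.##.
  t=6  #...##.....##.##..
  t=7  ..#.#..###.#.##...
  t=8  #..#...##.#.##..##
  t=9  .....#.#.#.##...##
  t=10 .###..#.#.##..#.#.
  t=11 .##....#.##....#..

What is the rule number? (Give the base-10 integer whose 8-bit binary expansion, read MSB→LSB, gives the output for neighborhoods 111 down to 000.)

  [7] ### => #  t=0,i=1
  [6] ##. => .  t=0,i=3
  [5] #.# => #  t=0,i=9
  [4] #.. => .  t=0,i=4
  [3] .## => #  t=0,i=0
  [2] .#. => .  t=0,i=10
  [1] ..# => .  t=0,i=5
  [0] ... => #  t=0,i=14
  bits 10101001 = 169

169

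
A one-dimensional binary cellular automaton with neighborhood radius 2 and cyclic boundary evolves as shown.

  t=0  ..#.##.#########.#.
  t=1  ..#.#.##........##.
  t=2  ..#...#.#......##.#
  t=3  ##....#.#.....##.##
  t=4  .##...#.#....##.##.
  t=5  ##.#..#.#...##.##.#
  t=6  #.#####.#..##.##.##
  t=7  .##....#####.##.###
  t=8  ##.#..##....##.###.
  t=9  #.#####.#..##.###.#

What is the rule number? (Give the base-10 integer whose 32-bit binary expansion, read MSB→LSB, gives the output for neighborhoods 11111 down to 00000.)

  [31] ##### => .  t=0,i=9
  [30] ####. => .  t=0,i=14
  [29] ###.# => .  t=0,i=15
  [28] ###.. => #  t=3,i=1
  [27] ##.## => #  t=0,i=6
  [26] ##.#. => #  t=0,i=16
  [25] ##..# => #  t=4,i=18
  [24] ##... => #  t=1,i=8
  [23] #.### => #  t=0,i=7
  [22] #.##. => #  t=0,i=4
  [21] #.#.# => .  t=1,i=4
  [20] #.#.. => #  t=0,i=17
  [19] #..## => #  t=4,i=0
  [18] #..#. => #  t=2,i=1
  [17] #...# => .  t=0,i=0
  [16] #.... => .  t=1,i=9
  [15] .#### => .  t=0,i=8
  [14] .###. => #  t=5,i=0
  [13] .##.# => .  t=0,i=5
  [12] .##.. => .  t=1,i=7
  [11] .#.## => .  t=0,i=3
  [10] .#.#. => .  t=1,i=3
  [9] .#..# => #  t=2,i=0
  [8] .#... => .  t=0,i=18
  [7] ..### => #  t=7,i=7
  [6] ..##. => #  t=1,i=16
  [5] ..#.# => #  t=0,i=2
  [4] ..#.. => .  t=2,i=2
  [3] ...## => #  t=1,i=15
  [2] ...#. => .  t=0,i=1
  [1] ....# => .  t=1,i=14
  [0] ..... => .  t=1,i=10
  bits 00011111110111000100001011101000 = 534528744

534528744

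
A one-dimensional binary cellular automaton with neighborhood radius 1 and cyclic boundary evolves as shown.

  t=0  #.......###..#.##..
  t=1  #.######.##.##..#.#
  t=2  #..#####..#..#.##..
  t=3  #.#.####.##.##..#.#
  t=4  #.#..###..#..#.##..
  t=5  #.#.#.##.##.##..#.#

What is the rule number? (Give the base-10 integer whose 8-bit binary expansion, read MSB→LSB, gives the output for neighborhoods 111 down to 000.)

  [7] ### => #  t=0,i=9
  [6] ##. => #  t=0,i=10
  [5] #.# => .  t=0,i=14
  [4] #.. => .  t=0,i=1
  [3] .## => .  t=0,i=8
  [2] .#. => #  t=0,i=0
  [1] ..# => #  t=0,i=7
  [0] ... => #  t=0,i=2
  bits 11000111 = 199

199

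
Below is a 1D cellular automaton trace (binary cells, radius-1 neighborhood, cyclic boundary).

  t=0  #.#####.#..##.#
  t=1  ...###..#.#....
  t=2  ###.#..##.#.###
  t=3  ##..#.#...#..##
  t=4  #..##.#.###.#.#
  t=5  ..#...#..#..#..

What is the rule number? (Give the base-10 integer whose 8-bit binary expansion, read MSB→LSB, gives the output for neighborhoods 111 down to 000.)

  ###|#  b7=1 t=0,i=3
  ##.|.  b6=0 t=0,i=0
  #.#|.  b5=0 t=0,i=1
  #..|.  b4=0 t=0,i=9
  .##|.  b3=0 t=0,i=2
  .#.|#  b2=1 t=0,i=8
  ..#|#  b1=1 t=0,i=10
  ...|#  b0=1 t=1,i=0
  bits 10000111 = 135

135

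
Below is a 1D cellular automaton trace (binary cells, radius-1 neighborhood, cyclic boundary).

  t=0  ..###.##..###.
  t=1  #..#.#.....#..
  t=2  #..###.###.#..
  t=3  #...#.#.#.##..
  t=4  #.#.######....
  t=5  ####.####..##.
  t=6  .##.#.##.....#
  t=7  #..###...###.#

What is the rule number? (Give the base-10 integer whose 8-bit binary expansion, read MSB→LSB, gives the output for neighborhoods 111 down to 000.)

165

  ###|#  b7=1 t=0,i=3
  ##.|.  b6=0 t=0,i=4
  #.#|#  b5=1 t=0,i=5
  #..|.  b4=0 t=0,i=8
  .##|.  b3=0 t=0,i=2
  .#.|#  b2=1 t=1,i=0
  ..#|.  b1=0 t=0,i=1
  ...|#  b0=1 t=0,i=0
  bits 10100101 = 165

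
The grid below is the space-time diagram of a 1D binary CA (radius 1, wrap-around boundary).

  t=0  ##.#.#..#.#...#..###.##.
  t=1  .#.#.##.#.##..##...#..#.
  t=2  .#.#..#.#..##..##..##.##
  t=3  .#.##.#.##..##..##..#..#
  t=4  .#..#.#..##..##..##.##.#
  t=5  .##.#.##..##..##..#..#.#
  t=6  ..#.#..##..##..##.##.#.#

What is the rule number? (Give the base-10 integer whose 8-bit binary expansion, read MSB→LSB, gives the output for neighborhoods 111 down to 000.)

84

  ###|.  b7=0 t=0,i=18
  ##.|#  b6=1 t=0,i=1
  #.#|.  b5=0 t=0,i=2
  #..|#  b4=1 t=0,i=6
  .##|.  b3=0 t=0,i=0
  .#.|#  b2=1 t=0,i=3
  ..#|.  b1=0 t=0,i=7
  ...|.  b0=0 t=0,i=12
  bits 01010100 = 84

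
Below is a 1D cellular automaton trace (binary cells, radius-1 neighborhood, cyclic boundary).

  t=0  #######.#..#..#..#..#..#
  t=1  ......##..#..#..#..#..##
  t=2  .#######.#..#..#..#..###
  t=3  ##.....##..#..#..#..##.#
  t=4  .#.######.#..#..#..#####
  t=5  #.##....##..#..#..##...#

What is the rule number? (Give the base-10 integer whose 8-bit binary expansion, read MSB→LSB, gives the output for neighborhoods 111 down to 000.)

107

  ###|.  b7=0 t=0,i=0
  ##.|#  b6=1 t=0,i=6
  #.#|#  b5=1 t=0,i=7
  #..|.  b4=0 t=0,i=9
  .##|#  b3=1 t=0,i=23
  .#.|.  b2=0 t=0,i=8
  ..#|#  b1=1 t=0,i=10
  ...|#  b0=1 t=1,i=1
  bits 01101011 = 107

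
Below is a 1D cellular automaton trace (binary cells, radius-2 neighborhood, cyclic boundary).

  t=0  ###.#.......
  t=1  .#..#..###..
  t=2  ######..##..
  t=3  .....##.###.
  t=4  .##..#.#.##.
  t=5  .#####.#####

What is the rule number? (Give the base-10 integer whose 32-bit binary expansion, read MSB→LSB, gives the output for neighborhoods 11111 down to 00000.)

443832949

  nb #####: next=.  (t=2,i=2, bit31=0)
  nb ####.: next=.  (t=2,i=4, bit30=0)
  nb ###.#: next=.  (t=0,i=2, bit29=0)
  nb ###..: next=#  (t=1,i=9, bit28=1)
  nb ##.##: next=#  (t=3,i=7, bit27=1)
  nb ##.#.: next=.  (t=0,i=3, bit26=0)
  nb ##..#: next=#  (t=2,i=6, bit25=1)
  nb ##...: next=.  (t=1,i=10, bit24=0)
  nb #.###: next=.  (t=3,i=8, bit23=0)
  nb #.##.: next=#  (t=4,i=9, bit22=1)
  nb #.#.#: next=#  (t=4,i=7, bit21=1)
  nb #.#..: next=#  (t=0,i=4, bit20=1)
  nb #..##: next=.  (t=1,i=6, bit19=0)
  nb #..#.: next=#  (t=1,i=3, bit18=1)
  nb #...#: next=.  (t=1,i=11, bit17=0)
  nb #....: next=.  (t=0,i=6, bit16=0)
  nb .####: next=.  (t=2,i=1, bit15=0)
  nb .###.: next=#  (t=0,i=1, bit14=1)
  nb .##.#: next=.  (t=3,i=6, bit13=0)
  nb .##..: next=#  (t=2,i=9, bit12=1)
  nb .#.##: next=#  (t=4,i=8, bit11=1)
  nb .#.#.: next=.  (t=4,i=6, bit10=0)
  nb .#..#: next=#  (t=1,i=2, bit9=1)
  nb .#...: next=.  (t=0,i=5, bit8=0)
  nb ..###: next=.  (t=0,i=0, bit7=0)
  nb ..##.: next=#  (t=2,i=8, bit6=1)
  nb ..#.#: next=#  (t=4,i=5, bit5=1)
  nb ..#..: next=#  (t=1,i=1, bit4=1)
  nb ...##: next=.  (t=0,i=11, bit3=0)
  nb ...#.: next=#  (t=1,i=0, bit2=1)
  nb ....#: next=.  (t=0,i=10, bit1=0)
  nb .....: next=#  (t=0,i=7, bit0=1)
  bits 00011010011101000101101001110101 = 443832949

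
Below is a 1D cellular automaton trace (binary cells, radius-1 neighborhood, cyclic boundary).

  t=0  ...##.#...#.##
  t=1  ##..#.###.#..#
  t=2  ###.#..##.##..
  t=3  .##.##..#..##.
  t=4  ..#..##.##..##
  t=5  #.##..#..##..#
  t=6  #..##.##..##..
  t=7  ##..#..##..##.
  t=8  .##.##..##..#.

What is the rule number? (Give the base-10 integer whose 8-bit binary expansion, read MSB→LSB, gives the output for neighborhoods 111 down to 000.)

213

  [7] ### => #  t=1,i=0
  [6] ##. => #  t=0,i=4
  [5] #.# => .  t=0,i=5
  [4] #.. => #  t=0,i=0
  [3] .## => .  t=0,i=3
  [2] .#. => #  t=0,i=6
  [1] ..# => .  t=0,i=2
  [0] ... => #  t=0,i=1
  bits 11010101 = 213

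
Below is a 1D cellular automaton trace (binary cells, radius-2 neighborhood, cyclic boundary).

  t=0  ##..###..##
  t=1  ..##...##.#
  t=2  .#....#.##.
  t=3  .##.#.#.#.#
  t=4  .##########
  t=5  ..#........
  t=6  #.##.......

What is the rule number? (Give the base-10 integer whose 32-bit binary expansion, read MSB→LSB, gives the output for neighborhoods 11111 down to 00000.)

  ##### -> .   bit 31 = 0  t=4,i=3
  ####. -> .   bit 30 = 0  t=0,i=0
  ###.# -> .   bit 29 = 0  t=4,i=10
  ###.. -> .   bit 28 = 0  t=0,i=1
  ##.## -> .   bit 27 = 0  t=4,i=0
  ##.#. -> #   bit 26 = 1  t=1,i=9
  ##..# -> #   bit 25 = 1  t=0,i=2
  ##... -> .   bit 24 = 0  t=1,i=4
  #.### -> .   bit 23 = 0  t=4,i=1
  #.##. -> #   bit 22 = 1  t=2,i=8
  #.#.# -> #   bit 21 = 1  t=3,i=4
  #.#.. -> .   bit 20 = 0  t=1,i=10
  #..## -> #   bit 19 = 1  t=0,i=3
  #..#. -> .   bit 18 = 0  t=2,i=0
  #...# -> .   bit 17 = 0  t=1,i=5
  #.... -> .   bit 16 = 0  t=2,i=3
  .#### -> #   bit 15 = 1  t=0,i=10
  .###. -> .   bit 14 = 0  t=0,i=5
  .##.# -> #   bit 13 = 1  t=1,i=8
  .##.. -> .   bit 12 = 0  t=1,i=3
  .#.## -> .   bit 11 = 0  t=2,i=7
  .#.#. -> #   bit 10 = 1  t=3,i=5
  .#..# -> .   bit 9 = 0  t=1,i=0
  .#... -> #   bit 8 = 1  t=2,i=2
  ..### -> .   bit 7 = 0  t=0,i=4
  ..##. -> .   bit 6 = 0  t=1,i=2
  ..#.# -> #   bit 5 = 1  t=2,i=6
  ..#.. -> #   bit 4 = 1  t=2,i=1
  ...## -> #   bit 3 = 1  t=1,i=6
  ...#. -> .   bit 2 = 0  t=2,i=5
  ....# -> #   bit 1 = 1  t=2,i=4
  ..... -> .   bit 0 = 0  t=5,i=5
  bits 00000110011010001010010100111010 = 107521338

107521338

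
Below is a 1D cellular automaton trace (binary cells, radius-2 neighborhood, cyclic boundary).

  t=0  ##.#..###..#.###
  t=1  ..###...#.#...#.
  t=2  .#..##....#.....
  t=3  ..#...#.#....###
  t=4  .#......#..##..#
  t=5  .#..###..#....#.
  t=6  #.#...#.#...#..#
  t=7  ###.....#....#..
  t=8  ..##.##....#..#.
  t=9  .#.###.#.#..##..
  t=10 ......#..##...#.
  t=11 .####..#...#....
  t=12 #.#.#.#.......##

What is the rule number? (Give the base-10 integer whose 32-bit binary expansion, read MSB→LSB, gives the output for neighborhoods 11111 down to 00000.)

  #####|.  b31=0 t=0,i=15
  ####.|.  b30=0 t=0,i=0
  ###.#|.  b29=0 t=0,i=1
  ###..|#  b28=1 t=0,i=8
  ##.##|#  b27=1 t=8,i=4
  ##.#.|#  b26=1 t=0,i=2
  ##..#|.  b25=0 t=0,i=9
  ##...|#  b24=1 t=1,i=5
  #.###|.  b23=0 t=0,i=13
  #.##.|#  b22=1 t=8,i=5
  #.#.#|.  b21=0 t=9,i=7
  #.#..|#  b20=1 t=0,i=3
  #..##|.  b19=0 t=0,i=5
  #..#.|#  b18=1 t=0,i=10
  #...#|.  b17=0 t=1,i=0
  #....|.  b16=0 t=2,i=7
  .####|#  b15=1 t=0,i=14
  .###.|.  b14=0 t=0,i=7
  .##.#|#  b13=1 t=6,i=0
  .##..|.  b12=0 t=2,i=5
  .#.##|.  b11=0 t=0,i=12
  .#.#.|.  b10=0 t=1,i=9
  .#..#|#  b9=1 t=0,i=4
  .#...|.  b8=0 t=1,i=11
  ..###|.  b7=0 t=0,i=6
  ..##.|.  b6=0 t=2,i=4
  ..#.#|.  b5=0 t=0,i=11
  ..#..|.  b4=0 t=1,i=14
  ...##|#  b3=1 t=1,i=1
  ...#.|.  b2=0 t=1,i=7
  ....#|#  b1=1 t=2,i=8
  .....|#  b0=1 t=2,i=13
  bits 00011101010101001010001000001011 = 492085771

492085771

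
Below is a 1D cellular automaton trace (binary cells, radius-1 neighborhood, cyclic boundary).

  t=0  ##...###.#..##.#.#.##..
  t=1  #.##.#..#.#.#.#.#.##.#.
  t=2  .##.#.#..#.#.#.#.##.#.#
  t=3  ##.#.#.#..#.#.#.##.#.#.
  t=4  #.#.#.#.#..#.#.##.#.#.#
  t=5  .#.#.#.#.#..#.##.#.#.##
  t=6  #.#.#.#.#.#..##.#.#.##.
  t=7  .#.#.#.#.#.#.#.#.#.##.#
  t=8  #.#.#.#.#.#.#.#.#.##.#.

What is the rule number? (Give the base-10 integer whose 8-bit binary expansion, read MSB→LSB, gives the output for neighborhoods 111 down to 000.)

  [7] ### => .  t=0,i=6
  [6] ##. => .  t=0,i=1
  [5] #.# => #  t=0,i=8
  [4] #.. => #  t=0,i=2
  [3] .## => #  t=0,i=0
  [2] .#. => .  t=0,i=9
  [1] ..# => .  t=0,i=4
  [0] ... => #  t=0,i=3
  bits 00111001 = 57

57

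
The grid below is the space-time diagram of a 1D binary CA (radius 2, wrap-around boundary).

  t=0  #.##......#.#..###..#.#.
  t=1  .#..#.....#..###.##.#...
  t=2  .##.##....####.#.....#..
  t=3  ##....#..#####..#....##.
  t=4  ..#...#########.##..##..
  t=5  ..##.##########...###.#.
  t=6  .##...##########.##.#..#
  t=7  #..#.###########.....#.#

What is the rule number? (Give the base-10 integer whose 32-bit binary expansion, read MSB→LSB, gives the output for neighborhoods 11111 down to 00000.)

4077423608

  nb #####: next=#  (t=3,i=11, bit31=1)
  nb ####.: next=#  (t=2,i=12, bit30=1)
  nb ###.#: next=#  (t=1,i=15, bit29=1)
  nb ###..: next=#  (t=0,i=17, bit28=1)
  nb ##.##: next=.  (t=1,i=16, bit27=0)
  nb ##.#.: next=.  (t=1,i=19, bit26=0)
  nb ##..#: next=#  (t=0,i=18, bit25=1)
  nb ##...: next=#  (t=0,i=4, bit24=1)
  nb #.###: next=.  (t=5,i=5, bit23=0)
  nb #.##.: next=.  (t=0,i=2, bit22=0)
  nb #.#.#: next=.  (t=0,i=0, bit21=0)
  nb #.#..: next=.  (t=0,i=12, bit20=0)
  nb #..##: next=#  (t=0,i=14, bit19=1)
  nb #..#.: next=.  (t=0,i=19, bit18=0)
  nb #...#: next=.  (t=2,i=23, bit17=0)
  nb #....: next=.  (t=0,i=5, bit16=0)
  nb .####: next=#  (t=2,i=11, bit15=1)
  nb .###.: next=.  (t=0,i=16, bit14=0)
  nb .##.#: next=.  (t=1,i=18, bit13=0)
  nb .##..: next=.  (t=0,i=3, bit12=0)
  nb .#.##: next=#  (t=0,i=1, bit11=1)
  nb .#.#.: next=.  (t=0,i=11, bit10=0)
  nb .#..#: next=#  (t=0,i=13, bit9=1)
  nb .#...: next=#  (t=1,i=5, bit8=1)
  nb ..###: next=#  (t=0,i=15, bit7=1)
  nb ..##.: next=#  (t=2,i=1, bit6=1)
  nb ..#.#: next=#  (t=0,i=10, bit5=1)
  nb ..#..: next=#  (t=1,i=1, bit4=1)
  nb ...##: next=#  (t=2,i=0, bit3=1)
  nb ...#.: next=.  (t=0,i=9, bit2=0)
  nb ....#: next=.  (t=0,i=8, bit1=0)
  nb .....: next=.  (t=0,i=6, bit0=0)
  bits 11110011000010001000101111111000 = 4077423608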